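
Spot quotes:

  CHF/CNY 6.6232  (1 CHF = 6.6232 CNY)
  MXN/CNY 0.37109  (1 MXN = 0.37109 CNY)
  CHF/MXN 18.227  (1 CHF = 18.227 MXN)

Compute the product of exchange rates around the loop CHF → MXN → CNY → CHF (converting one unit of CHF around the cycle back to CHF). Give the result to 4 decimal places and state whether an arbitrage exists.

Around CHF → MXN → CNY → CHF: 1 × 18.227 × 0.37109 ÷ 6.6232 = 1.021237
Product > 1; profitable direction is CHF → MXN → CNY → CHF.

1.0212 (arbitrage exists)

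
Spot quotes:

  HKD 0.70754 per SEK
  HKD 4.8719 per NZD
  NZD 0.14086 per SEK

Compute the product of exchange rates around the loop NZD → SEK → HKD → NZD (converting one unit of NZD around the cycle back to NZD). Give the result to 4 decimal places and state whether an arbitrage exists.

Around NZD → SEK → HKD → NZD: 1 ÷ 0.14086 × 0.70754 ÷ 4.8719 = 1.031015
Product > 1; profitable direction is NZD → SEK → HKD → NZD.

1.0310 (arbitrage exists)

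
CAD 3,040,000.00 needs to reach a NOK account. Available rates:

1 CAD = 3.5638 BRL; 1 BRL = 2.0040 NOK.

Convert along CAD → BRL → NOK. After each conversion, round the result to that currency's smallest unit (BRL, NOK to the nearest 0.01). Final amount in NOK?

CAD 3,040,000.00 × 3.5638 = BRL 10,833,952.00
BRL 10,833,952.00 × 2.0040 = NOK 21,711,239.81

NOK 21,711,239.81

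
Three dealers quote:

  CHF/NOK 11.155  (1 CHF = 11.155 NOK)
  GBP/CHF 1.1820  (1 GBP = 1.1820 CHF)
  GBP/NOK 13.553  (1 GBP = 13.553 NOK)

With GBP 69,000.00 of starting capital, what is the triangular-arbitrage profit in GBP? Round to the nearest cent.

Profit: GBP 1,924.70

Profitable loop is GBP → NOK → CHF → GBP:
GBP 69,000.00 × 13.553 = NOK 935,157.00
NOK 935,157.00 ÷ 11.155 = CHF 83,832.99
CHF 83,832.99 ÷ 1.1820 = GBP 70,924.70
Profit = GBP 70,924.70 − GBP 69,000.00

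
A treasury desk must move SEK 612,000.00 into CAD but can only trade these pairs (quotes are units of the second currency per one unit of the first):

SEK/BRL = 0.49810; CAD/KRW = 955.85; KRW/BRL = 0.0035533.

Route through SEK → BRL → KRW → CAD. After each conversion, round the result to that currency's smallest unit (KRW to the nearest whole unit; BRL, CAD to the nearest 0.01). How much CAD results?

SEK 612,000.00 × 0.49810 = BRL 304,837.20
BRL 304,837.20 ÷ 0.0035533 = KRW 85,789,885
KRW 85,789,885 ÷ 955.85 = CAD 89,752.46

CAD 89,752.46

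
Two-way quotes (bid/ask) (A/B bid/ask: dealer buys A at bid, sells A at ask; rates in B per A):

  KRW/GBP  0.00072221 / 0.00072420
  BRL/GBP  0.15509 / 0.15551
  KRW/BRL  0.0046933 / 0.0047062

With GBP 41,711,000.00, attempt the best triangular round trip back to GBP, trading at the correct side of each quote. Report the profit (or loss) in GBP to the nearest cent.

Net profit: GBP 212,177.61

Best loop GBP → KRW → BRL → GBP:
GBP 41,711,000.00 ÷ 0.00072420 (buy KRW at ask) = KRW 57,595,967,965
KRW 57,595,967,965 × 0.0046933 (sell KRW at bid) = BRL 270,315,156.45
BRL 270,315,156.45 × 0.15509 (sell BRL at bid) = GBP 41,923,177.61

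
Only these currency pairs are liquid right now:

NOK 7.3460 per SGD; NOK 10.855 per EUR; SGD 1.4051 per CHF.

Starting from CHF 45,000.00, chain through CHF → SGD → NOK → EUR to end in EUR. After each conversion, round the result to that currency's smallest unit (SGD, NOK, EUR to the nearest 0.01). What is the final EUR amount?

CHF 45,000.00 × 1.4051 = SGD 63,229.50
SGD 63,229.50 × 7.3460 = NOK 464,483.91
NOK 464,483.91 ÷ 10.855 = EUR 42,789.86

EUR 42,789.86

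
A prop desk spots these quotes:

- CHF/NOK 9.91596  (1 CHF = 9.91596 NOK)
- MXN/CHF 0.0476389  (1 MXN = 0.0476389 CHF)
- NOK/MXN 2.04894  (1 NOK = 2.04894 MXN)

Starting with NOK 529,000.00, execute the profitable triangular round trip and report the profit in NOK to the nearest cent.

Profit: NOK 17,550.05

Profitable loop is NOK → CHF → MXN → NOK:
NOK 529,000.00 ÷ 9.91596 = CHF 53,348.34
CHF 53,348.34 ÷ 0.0476389 = MXN 1,119,848.26
MXN 1,119,848.26 ÷ 2.04894 = NOK 546,550.05
Profit = NOK 546,550.05 − NOK 529,000.00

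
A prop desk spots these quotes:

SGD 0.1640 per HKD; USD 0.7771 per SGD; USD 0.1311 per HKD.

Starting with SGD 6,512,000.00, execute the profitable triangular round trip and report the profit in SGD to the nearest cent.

Profitable loop is SGD → HKD → USD → SGD:
SGD 6,512,000.00 ÷ 0.1640 = HKD 39,707,317.07
HKD 39,707,317.07 × 0.1311 = USD 5,205,629.27
USD 5,205,629.27 ÷ 0.7771 = SGD 6,698,789.43
Profit = SGD 6,698,789.43 − SGD 6,512,000.00

Profit: SGD 186,789.43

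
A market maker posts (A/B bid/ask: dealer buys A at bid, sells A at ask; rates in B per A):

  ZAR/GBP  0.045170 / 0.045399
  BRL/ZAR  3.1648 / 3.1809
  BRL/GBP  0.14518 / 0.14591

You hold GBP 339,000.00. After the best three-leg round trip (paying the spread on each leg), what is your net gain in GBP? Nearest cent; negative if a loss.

Net profit: GBP 1,808.32

Best loop GBP → ZAR → BRL → GBP:
GBP 339,000.00 ÷ 0.045399 (buy ZAR at ask) = ZAR 7,467,124.83
ZAR 7,467,124.83 ÷ 3.1809 (buy BRL at ask) = BRL 2,347,488.08
BRL 2,347,488.08 × 0.14518 (sell BRL at bid) = GBP 340,808.32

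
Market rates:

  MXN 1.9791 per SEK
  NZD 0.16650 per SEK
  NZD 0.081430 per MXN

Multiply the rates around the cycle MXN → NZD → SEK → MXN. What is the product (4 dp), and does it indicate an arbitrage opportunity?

0.9679 (arbitrage exists)

Around MXN → NZD → SEK → MXN: 1 × 0.081430 ÷ 0.16650 × 1.9791 = 0.967917
Product < 1; profitable direction is MXN → SEK → NZD → MXN.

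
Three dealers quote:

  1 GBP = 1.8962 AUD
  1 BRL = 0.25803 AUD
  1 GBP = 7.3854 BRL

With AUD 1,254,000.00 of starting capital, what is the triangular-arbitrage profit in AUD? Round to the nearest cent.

Profit: AUD 6,252.65

Profitable loop is AUD → GBP → BRL → AUD:
AUD 1,254,000.00 ÷ 1.8962 = GBP 661,322.65
GBP 661,322.65 × 7.3854 = BRL 4,884,132.26
BRL 4,884,132.26 × 0.25803 = AUD 1,260,252.65
Profit = AUD 1,260,252.65 − AUD 1,254,000.00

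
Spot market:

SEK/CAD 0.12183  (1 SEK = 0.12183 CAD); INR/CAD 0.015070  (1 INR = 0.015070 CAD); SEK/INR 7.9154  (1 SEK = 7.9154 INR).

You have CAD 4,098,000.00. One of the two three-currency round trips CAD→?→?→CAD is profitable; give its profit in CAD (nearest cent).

Profit: CAD 87,429.97

Profitable loop is CAD → INR → SEK → CAD:
CAD 4,098,000.00 ÷ 0.015070 = INR 271,930,988.72
INR 271,930,988.72 ÷ 7.9154 = SEK 34,354,674.27
SEK 34,354,674.27 × 0.12183 = CAD 4,185,429.97
Profit = CAD 4,185,429.97 − CAD 4,098,000.00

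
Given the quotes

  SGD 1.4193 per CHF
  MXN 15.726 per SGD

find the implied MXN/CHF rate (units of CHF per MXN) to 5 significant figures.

MXN/CHF = 0.044803

1 MXN ÷ 15.726 = 0.063589 SGD
0.063589 SGD ÷ 1.4193 = 0.044803 CHF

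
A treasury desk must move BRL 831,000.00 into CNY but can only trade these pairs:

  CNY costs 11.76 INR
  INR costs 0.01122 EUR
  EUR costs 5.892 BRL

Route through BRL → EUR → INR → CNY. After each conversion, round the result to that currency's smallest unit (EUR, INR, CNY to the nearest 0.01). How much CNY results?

BRL 831,000.00 ÷ 5.892 = EUR 141,038.70
EUR 141,038.70 ÷ 0.01122 = INR 12,570,294.12
INR 12,570,294.12 ÷ 11.76 = CNY 1,068,902.56

CNY 1,068,902.56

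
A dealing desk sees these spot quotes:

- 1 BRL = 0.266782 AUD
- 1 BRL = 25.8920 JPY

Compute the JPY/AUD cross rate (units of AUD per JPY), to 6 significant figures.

JPY/AUD = 0.0103036

1 JPY ÷ 25.8920 = 0.038622 BRL
0.038622 BRL × 0.266782 = 0.0103036 AUD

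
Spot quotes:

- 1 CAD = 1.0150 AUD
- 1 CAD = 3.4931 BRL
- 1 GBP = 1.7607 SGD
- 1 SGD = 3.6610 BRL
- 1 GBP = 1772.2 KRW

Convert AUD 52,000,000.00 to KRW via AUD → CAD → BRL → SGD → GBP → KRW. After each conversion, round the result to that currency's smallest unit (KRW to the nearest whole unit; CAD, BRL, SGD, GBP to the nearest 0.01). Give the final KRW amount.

AUD 52,000,000.00 ÷ 1.0150 = CAD 51,231,527.09
CAD 51,231,527.09 × 3.4931 = BRL 178,956,847.28
BRL 178,956,847.28 ÷ 3.6610 = SGD 48,881,957.74
SGD 48,881,957.74 ÷ 1.7607 = GBP 27,762,797.60
GBP 27,762,797.60 × 1772.2 = KRW 49,201,229,907

KRW 49,201,229,907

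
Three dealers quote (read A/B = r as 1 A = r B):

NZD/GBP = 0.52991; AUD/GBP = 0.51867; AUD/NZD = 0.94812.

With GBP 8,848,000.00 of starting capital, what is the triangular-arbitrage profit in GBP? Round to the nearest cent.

Profit: GBP 286,206.38

Profitable loop is GBP → NZD → AUD → GBP:
GBP 8,848,000.00 ÷ 0.52991 = NZD 16,697,174.99
NZD 16,697,174.99 ÷ 0.94812 = AUD 17,610,824.57
AUD 17,610,824.57 × 0.51867 = GBP 9,134,206.38
Profit = GBP 9,134,206.38 − GBP 8,848,000.00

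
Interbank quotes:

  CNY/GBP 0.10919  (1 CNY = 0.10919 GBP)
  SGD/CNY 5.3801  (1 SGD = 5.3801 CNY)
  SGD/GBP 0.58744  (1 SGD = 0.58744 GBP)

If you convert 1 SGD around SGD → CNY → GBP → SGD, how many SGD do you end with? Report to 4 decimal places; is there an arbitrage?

Around SGD → CNY → GBP → SGD: 1 × 5.3801 × 0.10919 ÷ 0.58744 = 1.000022
Product ≈ 1 (deviation 0.002%, within rounding noise).

1.0000 (no arbitrage)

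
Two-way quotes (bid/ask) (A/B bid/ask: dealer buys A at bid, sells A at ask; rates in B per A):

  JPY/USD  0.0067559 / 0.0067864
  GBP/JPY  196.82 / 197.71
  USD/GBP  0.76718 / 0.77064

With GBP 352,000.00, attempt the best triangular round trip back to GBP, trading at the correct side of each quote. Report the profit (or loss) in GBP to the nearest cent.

Best loop GBP → JPY → USD → GBP:
GBP 352,000.00 × 196.82 (sell GBP at bid) = JPY 69,280,640
JPY 69,280,640 × 0.0067559 (sell JPY at bid) = USD 468,053.08
USD 468,053.08 × 0.76718 (sell USD at bid) = GBP 359,080.96

Net profit: GBP 7,080.96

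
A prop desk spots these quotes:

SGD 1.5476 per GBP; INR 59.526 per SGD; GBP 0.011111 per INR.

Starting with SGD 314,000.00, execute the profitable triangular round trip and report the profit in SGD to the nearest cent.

Profitable loop is SGD → INR → GBP → SGD:
SGD 314,000.00 × 59.526 = INR 18,691,164.00
INR 18,691,164.00 × 0.011111 = GBP 207,677.52
GBP 207,677.52 × 1.5476 = SGD 321,401.73
Profit = SGD 321,401.73 − SGD 314,000.00

Profit: SGD 7,401.73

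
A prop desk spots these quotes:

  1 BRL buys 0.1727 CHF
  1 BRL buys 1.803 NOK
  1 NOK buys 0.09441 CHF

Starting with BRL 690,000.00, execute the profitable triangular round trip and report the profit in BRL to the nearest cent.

Profit: BRL 10,047.81

Profitable loop is BRL → CHF → NOK → BRL:
BRL 690,000.00 × 0.1727 = CHF 119,163.00
CHF 119,163.00 ÷ 0.09441 = NOK 1,262,186.21
NOK 1,262,186.21 ÷ 1.803 = BRL 700,047.81
Profit = BRL 700,047.81 − BRL 690,000.00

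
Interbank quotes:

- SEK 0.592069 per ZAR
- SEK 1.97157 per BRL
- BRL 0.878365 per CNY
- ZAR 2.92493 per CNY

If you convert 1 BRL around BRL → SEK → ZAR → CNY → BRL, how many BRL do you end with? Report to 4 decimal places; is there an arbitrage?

1.0000 (no arbitrage)

Around BRL → SEK → ZAR → CNY → BRL: 1 × 1.97157 ÷ 0.592069 ÷ 2.92493 × 0.878365 = 0.999999
Product ≈ 1 (deviation 0.000%, within rounding noise).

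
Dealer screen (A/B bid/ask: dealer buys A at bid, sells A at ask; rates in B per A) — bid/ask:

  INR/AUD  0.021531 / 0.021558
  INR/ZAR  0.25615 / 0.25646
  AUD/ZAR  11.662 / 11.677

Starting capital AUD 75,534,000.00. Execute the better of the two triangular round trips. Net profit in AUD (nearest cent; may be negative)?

Best loop AUD → INR → ZAR → AUD:
AUD 75,534,000.00 ÷ 0.021558 (buy INR at ask) = INR 3,503,757,305.87
INR 3,503,757,305.87 × 0.25615 (sell INR at bid) = ZAR 897,487,433.90
ZAR 897,487,433.90 ÷ 11.677 (buy AUD at ask) = AUD 76,859,418.85

Net profit: AUD 1,325,418.85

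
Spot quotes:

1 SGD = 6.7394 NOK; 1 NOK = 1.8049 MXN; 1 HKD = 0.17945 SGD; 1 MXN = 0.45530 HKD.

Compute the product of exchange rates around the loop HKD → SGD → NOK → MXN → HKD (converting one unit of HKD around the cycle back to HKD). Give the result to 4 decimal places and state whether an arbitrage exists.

0.9938 (arbitrage exists)

Around HKD → SGD → NOK → MXN → HKD: 1 × 0.17945 × 6.7394 × 1.8049 × 0.45530 = 0.993838
Product < 1; profitable direction is HKD → MXN → NOK → SGD → HKD.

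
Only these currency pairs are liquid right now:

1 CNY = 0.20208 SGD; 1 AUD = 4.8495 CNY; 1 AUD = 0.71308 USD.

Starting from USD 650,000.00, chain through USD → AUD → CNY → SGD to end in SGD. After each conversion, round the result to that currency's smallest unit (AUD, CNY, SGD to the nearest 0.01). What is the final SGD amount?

USD 650,000.00 ÷ 0.71308 = AUD 911,538.68
AUD 911,538.68 × 4.8495 = CNY 4,420,506.83
CNY 4,420,506.83 × 0.20208 = SGD 893,296.02

SGD 893,296.02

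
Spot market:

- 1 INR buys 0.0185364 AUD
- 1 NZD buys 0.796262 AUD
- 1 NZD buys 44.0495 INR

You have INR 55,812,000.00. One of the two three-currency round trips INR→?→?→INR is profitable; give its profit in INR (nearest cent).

Profit: INR 1,419,874.56

Profitable loop is INR → AUD → NZD → INR:
INR 55,812,000.00 × 0.0185364 = AUD 1,034,553.56
AUD 1,034,553.56 ÷ 0.796262 = NZD 1,299,262.75
NZD 1,299,262.75 × 44.0495 = INR 57,231,874.56
Profit = INR 57,231,874.56 − INR 55,812,000.00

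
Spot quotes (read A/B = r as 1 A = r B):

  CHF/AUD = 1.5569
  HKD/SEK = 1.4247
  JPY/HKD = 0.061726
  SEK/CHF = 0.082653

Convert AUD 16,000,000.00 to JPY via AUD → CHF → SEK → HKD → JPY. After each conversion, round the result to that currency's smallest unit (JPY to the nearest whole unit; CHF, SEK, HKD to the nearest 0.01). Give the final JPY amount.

AUD 16,000,000.00 ÷ 1.5569 = CHF 10,276,832.17
CHF 10,276,832.17 ÷ 0.082653 = SEK 124,337,073.91
SEK 124,337,073.91 ÷ 1.4247 = HKD 87,272,460.10
HKD 87,272,460.10 ÷ 0.061726 = JPY 1,413,868,712

JPY 1,413,868,712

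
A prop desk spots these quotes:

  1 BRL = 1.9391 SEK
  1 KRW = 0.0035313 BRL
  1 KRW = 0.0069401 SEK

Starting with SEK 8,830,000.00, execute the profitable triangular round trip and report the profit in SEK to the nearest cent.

Profit: SEK 119,352.43

Profitable loop is SEK → BRL → KRW → SEK:
SEK 8,830,000.00 ÷ 1.9391 = BRL 4,553,658.91
BRL 4,553,658.91 ÷ 0.0035313 = KRW 1,289,513,469
KRW 1,289,513,469 × 0.0069401 = SEK 8,949,352.43
Profit = SEK 8,949,352.43 − SEK 8,830,000.00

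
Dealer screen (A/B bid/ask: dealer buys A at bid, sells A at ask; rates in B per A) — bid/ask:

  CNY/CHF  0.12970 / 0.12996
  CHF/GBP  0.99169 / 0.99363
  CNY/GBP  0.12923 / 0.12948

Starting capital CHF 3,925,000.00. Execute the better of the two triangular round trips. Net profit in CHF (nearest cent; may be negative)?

Best loop CHF → CNY → GBP → CHF:
CHF 3,925,000.00 ÷ 0.12996 (buy CNY at ask) = CNY 30,201,600.49
CNY 30,201,600.49 × 0.12923 (sell CNY at bid) = GBP 3,902,952.83
GBP 3,902,952.83 ÷ 0.99363 (buy CHF at ask) = CHF 3,927,974.03

Net profit: CHF 2,974.03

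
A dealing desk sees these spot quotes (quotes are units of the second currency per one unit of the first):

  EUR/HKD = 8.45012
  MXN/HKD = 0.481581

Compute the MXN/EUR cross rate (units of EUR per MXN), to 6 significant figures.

MXN/EUR = 0.0569910

1 MXN × 0.481581 = 0.481581 HKD
0.481581 HKD ÷ 8.45012 = 0.056991 EUR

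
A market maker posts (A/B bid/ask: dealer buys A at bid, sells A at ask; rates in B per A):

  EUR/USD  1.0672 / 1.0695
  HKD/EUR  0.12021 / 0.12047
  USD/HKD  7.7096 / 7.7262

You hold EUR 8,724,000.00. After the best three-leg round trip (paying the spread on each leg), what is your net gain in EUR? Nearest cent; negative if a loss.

Best loop EUR → HKD → USD → EUR:
EUR 8,724,000.00 ÷ 0.12047 (buy HKD at ask) = HKD 72,416,369.22
HKD 72,416,369.22 ÷ 7.7262 (buy USD at ask) = USD 9,372,831.30
USD 9,372,831.30 ÷ 1.0695 (buy EUR at ask) = EUR 8,763,750.63

Net profit: EUR 39,750.63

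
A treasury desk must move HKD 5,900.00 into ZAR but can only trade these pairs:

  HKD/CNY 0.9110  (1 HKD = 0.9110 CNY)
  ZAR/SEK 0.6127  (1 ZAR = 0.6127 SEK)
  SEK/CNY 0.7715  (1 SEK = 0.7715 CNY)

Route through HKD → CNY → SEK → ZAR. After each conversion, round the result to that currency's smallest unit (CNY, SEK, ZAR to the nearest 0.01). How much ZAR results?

HKD 5,900.00 × 0.9110 = CNY 5,374.90
CNY 5,374.90 ÷ 0.7715 = SEK 6,966.82
SEK 6,966.82 ÷ 0.6127 = ZAR 11,370.69

ZAR 11,370.69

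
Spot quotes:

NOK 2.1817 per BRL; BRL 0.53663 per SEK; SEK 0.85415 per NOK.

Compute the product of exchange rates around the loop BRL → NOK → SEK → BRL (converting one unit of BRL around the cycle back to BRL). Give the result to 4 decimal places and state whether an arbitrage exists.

1.0000 (no arbitrage)

Around BRL → NOK → SEK → BRL: 1 × 2.1817 × 0.85415 × 0.53663 = 1.000009
Product ≈ 1 (deviation 0.001%, within rounding noise).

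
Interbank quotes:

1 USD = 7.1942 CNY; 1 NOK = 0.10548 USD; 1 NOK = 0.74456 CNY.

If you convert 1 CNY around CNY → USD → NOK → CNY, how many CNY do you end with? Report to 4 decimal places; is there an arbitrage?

0.9812 (arbitrage exists)

Around CNY → USD → NOK → CNY: 1 ÷ 7.1942 ÷ 0.10548 × 0.74456 = 0.981176
Product < 1; profitable direction is CNY → NOK → USD → CNY.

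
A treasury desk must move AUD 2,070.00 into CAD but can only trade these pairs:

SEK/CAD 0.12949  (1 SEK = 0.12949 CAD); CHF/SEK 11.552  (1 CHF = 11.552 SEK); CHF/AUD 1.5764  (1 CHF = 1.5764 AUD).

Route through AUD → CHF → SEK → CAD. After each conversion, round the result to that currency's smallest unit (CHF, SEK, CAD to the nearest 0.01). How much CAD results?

AUD 2,070.00 ÷ 1.5764 = CHF 1,313.12
CHF 1,313.12 × 11.552 = SEK 15,169.16
SEK 15,169.16 × 0.12949 = CAD 1,964.25

CAD 1,964.25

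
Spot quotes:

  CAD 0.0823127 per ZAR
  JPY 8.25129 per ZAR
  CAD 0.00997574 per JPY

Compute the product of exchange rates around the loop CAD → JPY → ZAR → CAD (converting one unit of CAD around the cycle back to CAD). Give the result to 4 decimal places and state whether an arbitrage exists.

1.0000 (no arbitrage)

Around CAD → JPY → ZAR → CAD: 1 ÷ 0.00997574 ÷ 8.25129 × 0.0823127 = 1.000000
Product ≈ 1 (deviation 0.000%, within rounding noise).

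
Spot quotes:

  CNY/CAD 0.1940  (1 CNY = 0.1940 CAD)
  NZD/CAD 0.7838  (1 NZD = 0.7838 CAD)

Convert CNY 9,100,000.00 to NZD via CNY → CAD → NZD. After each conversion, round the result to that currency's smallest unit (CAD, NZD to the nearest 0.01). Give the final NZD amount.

NZD 2,252,360.30

CNY 9,100,000.00 × 0.1940 = CAD 1,765,400.00
CAD 1,765,400.00 ÷ 0.7838 = NZD 2,252,360.30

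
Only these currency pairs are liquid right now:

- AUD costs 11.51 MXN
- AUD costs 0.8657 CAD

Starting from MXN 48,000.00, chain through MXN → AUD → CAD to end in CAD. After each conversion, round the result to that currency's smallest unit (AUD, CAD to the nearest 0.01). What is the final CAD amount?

CAD 3,610.22

MXN 48,000.00 ÷ 11.51 = AUD 4,170.29
AUD 4,170.29 × 0.8657 = CAD 3,610.22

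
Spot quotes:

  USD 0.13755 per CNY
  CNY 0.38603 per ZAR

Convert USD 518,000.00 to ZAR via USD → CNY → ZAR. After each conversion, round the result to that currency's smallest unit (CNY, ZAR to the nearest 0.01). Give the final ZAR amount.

USD 518,000.00 ÷ 0.13755 = CNY 3,765,903.31
CNY 3,765,903.31 ÷ 0.38603 = ZAR 9,755,467.99

ZAR 9,755,467.99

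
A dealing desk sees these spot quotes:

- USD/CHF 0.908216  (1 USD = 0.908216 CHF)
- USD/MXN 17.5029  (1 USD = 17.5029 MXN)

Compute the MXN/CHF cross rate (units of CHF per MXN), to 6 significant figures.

MXN/CHF = 0.0518895

1 MXN ÷ 17.5029 = 0.0571334 USD
0.0571334 USD × 0.908216 = 0.0518895 CHF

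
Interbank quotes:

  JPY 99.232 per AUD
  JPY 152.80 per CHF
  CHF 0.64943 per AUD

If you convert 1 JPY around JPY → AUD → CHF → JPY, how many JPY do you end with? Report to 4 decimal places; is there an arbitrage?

Around JPY → AUD → CHF → JPY: 1 ÷ 99.232 × 0.64943 × 152.80 = 1.000009
Product ≈ 1 (deviation 0.001%, within rounding noise).

1.0000 (no arbitrage)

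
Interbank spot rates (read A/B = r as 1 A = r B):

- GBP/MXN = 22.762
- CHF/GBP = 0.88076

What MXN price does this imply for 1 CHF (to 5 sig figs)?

CHF/MXN = 20.048

1 CHF × 0.88076 = 0.88076 GBP
0.88076 GBP × 22.762 = 20.0479 MXN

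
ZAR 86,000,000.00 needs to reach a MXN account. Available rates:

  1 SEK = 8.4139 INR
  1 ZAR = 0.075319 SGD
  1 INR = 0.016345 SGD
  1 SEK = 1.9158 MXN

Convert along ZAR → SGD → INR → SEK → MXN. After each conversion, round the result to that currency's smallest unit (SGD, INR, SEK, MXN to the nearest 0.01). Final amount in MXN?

ZAR 86,000,000.00 × 0.075319 = SGD 6,477,434.00
SGD 6,477,434.00 ÷ 0.016345 = INR 396,294,524.32
INR 396,294,524.32 ÷ 8.4139 = SEK 47,099,980.31
SEK 47,099,980.31 × 1.9158 = MXN 90,234,142.28

MXN 90,234,142.28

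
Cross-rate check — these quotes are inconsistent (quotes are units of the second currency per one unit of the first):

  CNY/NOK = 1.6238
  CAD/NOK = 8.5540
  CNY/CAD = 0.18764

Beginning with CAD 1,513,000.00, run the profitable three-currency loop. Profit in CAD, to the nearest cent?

Profitable loop is CAD → CNY → NOK → CAD:
CAD 1,513,000.00 ÷ 0.18764 = CNY 8,063,312.73
CNY 8,063,312.73 × 1.6238 = NOK 13,093,207.21
NOK 13,093,207.21 ÷ 8.5540 = CAD 1,530,653.17
Profit = CAD 1,530,653.17 − CAD 1,513,000.00

Profit: CAD 17,653.17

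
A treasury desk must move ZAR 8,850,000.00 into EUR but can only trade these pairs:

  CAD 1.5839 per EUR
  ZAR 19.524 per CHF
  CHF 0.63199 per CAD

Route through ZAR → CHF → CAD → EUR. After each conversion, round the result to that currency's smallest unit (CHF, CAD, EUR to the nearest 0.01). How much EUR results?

ZAR 8,850,000.00 ÷ 19.524 = CHF 453,288.26
CHF 453,288.26 ÷ 0.63199 = CAD 717,239.61
CAD 717,239.61 ÷ 1.5839 = EUR 452,831.37

EUR 452,831.37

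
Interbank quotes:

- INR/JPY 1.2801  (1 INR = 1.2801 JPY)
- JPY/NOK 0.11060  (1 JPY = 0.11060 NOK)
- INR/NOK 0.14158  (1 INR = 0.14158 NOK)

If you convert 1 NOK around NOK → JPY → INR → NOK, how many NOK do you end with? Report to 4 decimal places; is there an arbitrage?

Around NOK → JPY → INR → NOK: 1 ÷ 0.11060 ÷ 1.2801 × 0.14158 = 1.000007
Product ≈ 1 (deviation 0.001%, within rounding noise).

1.0000 (no arbitrage)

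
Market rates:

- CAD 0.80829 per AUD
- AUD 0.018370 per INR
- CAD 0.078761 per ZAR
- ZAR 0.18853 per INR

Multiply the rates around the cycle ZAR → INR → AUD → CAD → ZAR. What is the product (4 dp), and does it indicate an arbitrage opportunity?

Around ZAR → INR → AUD → CAD → ZAR: 1 ÷ 0.18853 × 0.018370 × 0.80829 ÷ 0.078761 = 0.999965
Product ≈ 1 (deviation 0.004%, within rounding noise).

1.0000 (no arbitrage)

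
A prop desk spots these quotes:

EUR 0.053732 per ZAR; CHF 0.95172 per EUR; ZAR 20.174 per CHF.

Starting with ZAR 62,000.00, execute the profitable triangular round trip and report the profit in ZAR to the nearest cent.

Profitable loop is ZAR → EUR → CHF → ZAR:
ZAR 62,000.00 × 0.053732 = EUR 3,331.38
EUR 3,331.38 × 0.95172 = CHF 3,170.54
CHF 3,170.54 × 20.174 = ZAR 63,962.57
Profit = ZAR 63,962.57 − ZAR 62,000.00

Profit: ZAR 1,962.57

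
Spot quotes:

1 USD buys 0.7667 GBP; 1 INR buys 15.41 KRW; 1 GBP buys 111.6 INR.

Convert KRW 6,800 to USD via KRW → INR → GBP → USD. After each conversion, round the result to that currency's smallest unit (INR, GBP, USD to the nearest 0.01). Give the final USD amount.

KRW 6,800 ÷ 15.41 = INR 441.27
INR 441.27 ÷ 111.6 = GBP 3.95
GBP 3.95 ÷ 0.7667 = USD 5.15

USD 5.15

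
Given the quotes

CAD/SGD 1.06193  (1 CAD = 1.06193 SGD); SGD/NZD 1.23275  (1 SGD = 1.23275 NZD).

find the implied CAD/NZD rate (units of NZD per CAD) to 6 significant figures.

1 CAD × 1.06193 = 1.06193 SGD
1.06193 SGD × 1.23275 = 1.30909 NZD

CAD/NZD = 1.30909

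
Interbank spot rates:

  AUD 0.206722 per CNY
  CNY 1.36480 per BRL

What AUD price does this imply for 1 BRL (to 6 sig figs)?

BRL/AUD = 0.282134

1 BRL × 1.36480 = 1.3648 CNY
1.3648 CNY × 0.206722 = 0.282134 AUD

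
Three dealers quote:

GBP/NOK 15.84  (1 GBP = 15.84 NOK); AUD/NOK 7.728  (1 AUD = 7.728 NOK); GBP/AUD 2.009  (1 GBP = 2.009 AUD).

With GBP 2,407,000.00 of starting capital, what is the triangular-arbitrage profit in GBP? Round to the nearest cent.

Profitable loop is GBP → NOK → AUD → GBP:
GBP 2,407,000.00 × 15.84 = NOK 38,126,880.00
NOK 38,126,880.00 ÷ 7.728 = AUD 4,933,602.48
AUD 4,933,602.48 ÷ 2.009 = GBP 2,455,750.37
Profit = GBP 2,455,750.37 − GBP 2,407,000.00

Profit: GBP 48,750.37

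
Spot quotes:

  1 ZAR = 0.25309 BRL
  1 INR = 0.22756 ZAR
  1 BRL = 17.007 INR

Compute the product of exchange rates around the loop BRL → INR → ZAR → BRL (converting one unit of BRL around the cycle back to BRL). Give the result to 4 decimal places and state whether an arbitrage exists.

Around BRL → INR → ZAR → BRL: 1 × 17.007 × 0.22756 × 0.25309 = 0.979487
Product < 1; profitable direction is BRL → ZAR → INR → BRL.

0.9795 (arbitrage exists)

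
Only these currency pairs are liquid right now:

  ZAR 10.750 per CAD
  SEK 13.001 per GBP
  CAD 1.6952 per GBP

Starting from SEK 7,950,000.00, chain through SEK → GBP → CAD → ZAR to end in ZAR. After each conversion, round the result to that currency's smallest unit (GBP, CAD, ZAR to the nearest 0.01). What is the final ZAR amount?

SEK 7,950,000.00 ÷ 13.001 = GBP 611,491.42
GBP 611,491.42 × 1.6952 = CAD 1,036,600.26
CAD 1,036,600.26 × 10.750 = ZAR 11,143,452.79

ZAR 11,143,452.79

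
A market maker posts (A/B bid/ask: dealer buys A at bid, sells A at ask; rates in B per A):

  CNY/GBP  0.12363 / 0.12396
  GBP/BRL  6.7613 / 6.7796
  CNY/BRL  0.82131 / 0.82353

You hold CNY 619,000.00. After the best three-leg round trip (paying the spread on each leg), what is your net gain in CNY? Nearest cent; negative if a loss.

Net profit: CNY 9,297.45

Best loop CNY → GBP → BRL → CNY:
CNY 619,000.00 × 0.12363 (sell CNY at bid) = GBP 76,526.97
GBP 76,526.97 × 6.7613 (sell GBP at bid) = BRL 517,421.80
BRL 517,421.80 ÷ 0.82353 (buy CNY at ask) = CNY 628,297.45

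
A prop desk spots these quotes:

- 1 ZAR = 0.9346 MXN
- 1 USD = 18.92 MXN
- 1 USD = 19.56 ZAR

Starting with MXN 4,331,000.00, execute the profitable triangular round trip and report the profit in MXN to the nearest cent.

Profit: MXN 151,442.10

Profitable loop is MXN → ZAR → USD → MXN:
MXN 4,331,000.00 ÷ 0.9346 = ZAR 4,634,068.05
ZAR 4,634,068.05 ÷ 19.56 = USD 236,915.54
USD 236,915.54 × 18.92 = MXN 4,482,442.10
Profit = MXN 4,482,442.10 − MXN 4,331,000.00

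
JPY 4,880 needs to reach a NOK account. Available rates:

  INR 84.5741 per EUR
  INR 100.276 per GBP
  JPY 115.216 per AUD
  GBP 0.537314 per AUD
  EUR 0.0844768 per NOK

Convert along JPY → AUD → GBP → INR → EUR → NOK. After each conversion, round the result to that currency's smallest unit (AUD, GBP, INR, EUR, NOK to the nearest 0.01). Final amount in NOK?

JPY 4,880 ÷ 115.216 = AUD 42.36
AUD 42.36 × 0.537314 = GBP 22.76
GBP 22.76 × 100.276 = INR 2,282.28
INR 2,282.28 ÷ 84.5741 = EUR 26.99
EUR 26.99 ÷ 0.0844768 = NOK 319.50

NOK 319.50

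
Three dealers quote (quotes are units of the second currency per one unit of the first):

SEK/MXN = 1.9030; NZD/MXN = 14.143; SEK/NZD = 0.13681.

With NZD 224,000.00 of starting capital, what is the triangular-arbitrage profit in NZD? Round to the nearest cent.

Profitable loop is NZD → MXN → SEK → NZD:
NZD 224,000.00 × 14.143 = MXN 3,168,032.00
MXN 3,168,032.00 ÷ 1.9030 = SEK 1,664,756.70
SEK 1,664,756.70 × 0.13681 = NZD 227,755.36
Profit = NZD 227,755.36 − NZD 224,000.00

Profit: NZD 3,755.36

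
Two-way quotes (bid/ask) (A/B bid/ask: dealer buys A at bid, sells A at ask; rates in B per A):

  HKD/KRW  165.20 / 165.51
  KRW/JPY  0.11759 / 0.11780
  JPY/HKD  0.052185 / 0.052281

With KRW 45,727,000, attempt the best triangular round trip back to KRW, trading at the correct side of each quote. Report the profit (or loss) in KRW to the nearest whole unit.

Net profit: KRW 628,240

Best loop KRW → JPY → HKD → KRW:
KRW 45,727,000 × 0.11759 (sell KRW at bid) = JPY 5,377,038
JPY 5,377,038 × 0.052185 (sell JPY at bid) = HKD 280,600.72
HKD 280,600.72 × 165.20 (sell HKD at bid) = KRW 46,355,240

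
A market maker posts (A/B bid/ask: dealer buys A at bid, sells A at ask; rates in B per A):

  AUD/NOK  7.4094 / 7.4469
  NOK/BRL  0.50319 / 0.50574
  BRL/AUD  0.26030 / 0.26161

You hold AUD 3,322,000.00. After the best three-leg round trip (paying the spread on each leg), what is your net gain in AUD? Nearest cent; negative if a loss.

Net profit: AUD 49,649.81

Best loop AUD → BRL → NOK → AUD:
AUD 3,322,000.00 ÷ 0.26161 (buy BRL at ask) = BRL 12,698,291.35
BRL 12,698,291.35 ÷ 0.50574 (buy NOK at ask) = NOK 25,108,338.97
NOK 25,108,338.97 ÷ 7.4469 (buy AUD at ask) = AUD 3,371,649.81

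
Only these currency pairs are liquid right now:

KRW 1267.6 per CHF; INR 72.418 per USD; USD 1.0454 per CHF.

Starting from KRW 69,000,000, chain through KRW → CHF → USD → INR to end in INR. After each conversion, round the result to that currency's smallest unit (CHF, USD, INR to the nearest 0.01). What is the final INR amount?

INR 4,120,936.15

KRW 69,000,000 ÷ 1267.6 = CHF 54,433.58
CHF 54,433.58 × 1.0454 = USD 56,904.86
USD 56,904.86 × 72.418 = INR 4,120,936.15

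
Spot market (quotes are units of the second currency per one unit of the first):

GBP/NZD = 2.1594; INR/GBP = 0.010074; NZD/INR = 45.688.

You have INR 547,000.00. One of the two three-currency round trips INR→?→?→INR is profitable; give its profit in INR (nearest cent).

Profit: INR 3,364.15

Profitable loop is INR → NZD → GBP → INR:
INR 547,000.00 ÷ 45.688 = NZD 11,972.51
NZD 11,972.51 ÷ 2.1594 = GBP 5,544.37
GBP 5,544.37 ÷ 0.010074 = INR 550,364.15
Profit = INR 550,364.15 − INR 547,000.00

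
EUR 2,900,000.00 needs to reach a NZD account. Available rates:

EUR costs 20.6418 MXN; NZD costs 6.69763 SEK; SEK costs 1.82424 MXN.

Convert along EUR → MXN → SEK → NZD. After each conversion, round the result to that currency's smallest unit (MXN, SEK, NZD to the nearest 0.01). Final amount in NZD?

NZD 4,899,394.81

EUR 2,900,000.00 × 20.6418 = MXN 59,861,220.00
MXN 59,861,220.00 ÷ 1.82424 = SEK 32,814,333.64
SEK 32,814,333.64 ÷ 6.69763 = NZD 4,899,394.81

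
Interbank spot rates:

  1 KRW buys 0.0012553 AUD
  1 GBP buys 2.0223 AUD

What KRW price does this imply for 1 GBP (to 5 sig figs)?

GBP/KRW = 1611.0

1 GBP × 2.0223 = 2.0223 AUD
2.0223 AUD ÷ 0.0012553 = 1611.01 KRW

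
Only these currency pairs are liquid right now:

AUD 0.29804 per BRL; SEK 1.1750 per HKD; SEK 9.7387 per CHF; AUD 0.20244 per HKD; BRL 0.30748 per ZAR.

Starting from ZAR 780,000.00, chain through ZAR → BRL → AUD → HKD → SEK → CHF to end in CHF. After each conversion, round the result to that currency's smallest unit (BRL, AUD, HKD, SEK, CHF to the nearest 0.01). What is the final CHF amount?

ZAR 780,000.00 × 0.30748 = BRL 239,834.40
BRL 239,834.40 × 0.29804 = AUD 71,480.24
AUD 71,480.24 ÷ 0.20244 = HKD 353,093.46
HKD 353,093.46 × 1.1750 = SEK 414,884.82
SEK 414,884.82 ÷ 9.7387 = CHF 42,601.66

CHF 42,601.66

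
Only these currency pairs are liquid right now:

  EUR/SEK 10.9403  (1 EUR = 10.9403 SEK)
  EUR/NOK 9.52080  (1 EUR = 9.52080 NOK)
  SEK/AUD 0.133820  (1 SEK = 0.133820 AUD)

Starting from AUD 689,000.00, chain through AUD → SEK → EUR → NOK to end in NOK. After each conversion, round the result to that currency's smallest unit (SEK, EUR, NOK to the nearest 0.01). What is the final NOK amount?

NOK 4,480,664.33

AUD 689,000.00 ÷ 0.133820 = SEK 5,148,707.22
SEK 5,148,707.22 ÷ 10.9403 = EUR 470,618.47
EUR 470,618.47 × 9.52080 = NOK 4,480,664.33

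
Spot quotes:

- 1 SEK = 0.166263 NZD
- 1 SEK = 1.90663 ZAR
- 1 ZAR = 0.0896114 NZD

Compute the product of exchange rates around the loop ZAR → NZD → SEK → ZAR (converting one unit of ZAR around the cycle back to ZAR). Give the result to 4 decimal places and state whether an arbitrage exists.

Around ZAR → NZD → SEK → ZAR: 1 × 0.0896114 ÷ 0.166263 × 1.90663 = 1.027624
Product > 1; profitable direction is ZAR → NZD → SEK → ZAR.

1.0276 (arbitrage exists)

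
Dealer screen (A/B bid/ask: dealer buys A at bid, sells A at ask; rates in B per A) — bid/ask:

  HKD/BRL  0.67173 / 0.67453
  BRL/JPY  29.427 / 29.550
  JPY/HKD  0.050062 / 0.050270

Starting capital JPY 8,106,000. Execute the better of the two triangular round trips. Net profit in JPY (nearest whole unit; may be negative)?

Net result: JPY -16,178 (no profitable arbitrage after spreads)

Best loop JPY → BRL → HKD → JPY:
JPY 8,106,000 ÷ 29.550 (buy BRL at ask) = BRL 274,314.72
BRL 274,314.72 ÷ 0.67453 (buy HKD at ask) = HKD 406,675.35
HKD 406,675.35 ÷ 0.050270 (buy JPY at ask) = JPY 8,089,822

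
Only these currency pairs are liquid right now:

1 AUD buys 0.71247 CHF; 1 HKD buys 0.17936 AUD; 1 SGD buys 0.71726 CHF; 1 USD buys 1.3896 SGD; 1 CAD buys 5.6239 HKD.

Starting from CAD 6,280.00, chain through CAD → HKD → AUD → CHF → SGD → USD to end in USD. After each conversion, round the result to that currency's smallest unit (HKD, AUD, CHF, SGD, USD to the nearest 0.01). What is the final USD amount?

CAD 6,280.00 × 5.6239 = HKD 35,318.09
HKD 35,318.09 × 0.17936 = AUD 6,334.65
AUD 6,334.65 × 0.71247 = CHF 4,513.25
CHF 4,513.25 ÷ 0.71726 = SGD 6,292.35
SGD 6,292.35 ÷ 1.3896 = USD 4,528.17

USD 4,528.17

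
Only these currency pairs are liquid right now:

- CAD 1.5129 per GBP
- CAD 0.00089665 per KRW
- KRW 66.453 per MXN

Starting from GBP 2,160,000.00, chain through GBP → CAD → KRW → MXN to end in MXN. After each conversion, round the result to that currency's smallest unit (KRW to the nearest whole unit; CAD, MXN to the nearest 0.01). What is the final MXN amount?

GBP 2,160,000.00 × 1.5129 = CAD 3,267,864.00
CAD 3,267,864.00 ÷ 0.00089665 = KRW 3,644,525,735
KRW 3,644,525,735 ÷ 66.453 = MXN 54,843,659.96

MXN 54,843,659.96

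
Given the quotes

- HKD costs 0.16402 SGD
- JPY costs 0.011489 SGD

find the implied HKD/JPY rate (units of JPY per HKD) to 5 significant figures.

1 HKD × 0.16402 = 0.16402 SGD
0.16402 SGD ÷ 0.011489 = 14.2763 JPY

HKD/JPY = 14.276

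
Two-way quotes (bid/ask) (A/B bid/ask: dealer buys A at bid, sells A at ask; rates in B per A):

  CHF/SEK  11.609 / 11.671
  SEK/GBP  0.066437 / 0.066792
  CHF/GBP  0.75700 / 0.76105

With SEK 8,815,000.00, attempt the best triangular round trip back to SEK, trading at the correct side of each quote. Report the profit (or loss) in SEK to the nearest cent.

Best loop SEK → GBP → CHF → SEK:
SEK 8,815,000.00 × 0.066437 (sell SEK at bid) = GBP 585,642.15
GBP 585,642.15 ÷ 0.76105 (buy CHF at ask) = CHF 769,518.63
CHF 769,518.63 × 11.609 (sell CHF at bid) = SEK 8,933,341.80

Net profit: SEK 118,341.80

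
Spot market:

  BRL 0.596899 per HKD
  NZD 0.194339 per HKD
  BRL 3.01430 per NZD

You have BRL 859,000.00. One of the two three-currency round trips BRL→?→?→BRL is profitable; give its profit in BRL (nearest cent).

Profitable loop is BRL → NZD → HKD → BRL:
BRL 859,000.00 ÷ 3.01430 = NZD 284,974.95
NZD 284,974.95 ÷ 0.194339 = HKD 1,466,380.67
HKD 1,466,380.67 × 0.596899 = BRL 875,281.15
Profit = BRL 875,281.15 − BRL 859,000.00

Profit: BRL 16,281.15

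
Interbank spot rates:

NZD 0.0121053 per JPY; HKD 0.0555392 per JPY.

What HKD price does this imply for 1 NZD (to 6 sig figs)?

NZD/HKD = 4.58801

1 NZD ÷ 0.0121053 = 82.6084 JPY
82.6084 JPY × 0.0555392 = 4.58801 HKD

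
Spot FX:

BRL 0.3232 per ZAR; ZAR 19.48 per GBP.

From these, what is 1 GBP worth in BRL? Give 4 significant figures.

1 GBP × 19.48 = 19.48 ZAR
19.48 ZAR × 0.3232 = 6.29594 BRL

GBP/BRL = 6.296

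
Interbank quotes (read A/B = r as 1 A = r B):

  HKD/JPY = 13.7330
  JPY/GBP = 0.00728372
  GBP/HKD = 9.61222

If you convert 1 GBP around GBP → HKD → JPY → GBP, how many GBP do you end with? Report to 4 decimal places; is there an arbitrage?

0.9615 (arbitrage exists)

Around GBP → HKD → JPY → GBP: 1 × 9.61222 × 13.7330 × 0.00728372 = 0.961485
Product < 1; profitable direction is GBP → JPY → HKD → GBP.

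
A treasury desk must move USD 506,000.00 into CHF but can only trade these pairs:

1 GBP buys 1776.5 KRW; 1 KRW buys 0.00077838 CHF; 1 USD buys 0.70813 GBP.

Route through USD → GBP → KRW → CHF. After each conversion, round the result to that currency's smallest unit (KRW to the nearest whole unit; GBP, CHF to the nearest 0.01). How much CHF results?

USD 506,000.00 × 0.70813 = GBP 358,313.78
GBP 358,313.78 × 1776.5 = KRW 636,544,430
KRW 636,544,430 × 0.00077838 = CHF 495,473.45

CHF 495,473.45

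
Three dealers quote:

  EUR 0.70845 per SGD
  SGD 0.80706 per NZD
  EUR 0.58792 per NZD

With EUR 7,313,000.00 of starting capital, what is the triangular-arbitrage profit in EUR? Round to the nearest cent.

Profit: EUR 206,669.97

Profitable loop is EUR → SGD → NZD → EUR:
EUR 7,313,000.00 ÷ 0.70845 = SGD 10,322,535.11
SGD 10,322,535.11 ÷ 0.80706 = NZD 12,790,294.54
NZD 12,790,294.54 × 0.58792 = EUR 7,519,669.97
Profit = EUR 7,519,669.97 − EUR 7,313,000.00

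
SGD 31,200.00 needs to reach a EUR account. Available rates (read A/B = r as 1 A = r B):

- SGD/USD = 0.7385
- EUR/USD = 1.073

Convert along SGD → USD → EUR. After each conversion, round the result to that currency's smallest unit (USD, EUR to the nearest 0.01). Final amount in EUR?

SGD 31,200.00 × 0.7385 = USD 23,041.20
USD 23,041.20 ÷ 1.073 = EUR 21,473.63

EUR 21,473.63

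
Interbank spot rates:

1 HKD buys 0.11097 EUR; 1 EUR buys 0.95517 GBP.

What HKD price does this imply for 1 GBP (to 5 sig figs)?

GBP/HKD = 9.4344

1 GBP ÷ 0.95517 = 1.04693 EUR
1.04693 EUR ÷ 0.11097 = 9.43439 HKD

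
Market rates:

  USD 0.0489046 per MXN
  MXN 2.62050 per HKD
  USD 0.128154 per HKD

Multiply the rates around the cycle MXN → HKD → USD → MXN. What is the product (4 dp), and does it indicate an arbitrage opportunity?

1.0000 (no arbitrage)

Around MXN → HKD → USD → MXN: 1 ÷ 2.62050 × 0.128154 ÷ 0.0489046 = 0.999996
Product ≈ 1 (deviation 0.000%, within rounding noise).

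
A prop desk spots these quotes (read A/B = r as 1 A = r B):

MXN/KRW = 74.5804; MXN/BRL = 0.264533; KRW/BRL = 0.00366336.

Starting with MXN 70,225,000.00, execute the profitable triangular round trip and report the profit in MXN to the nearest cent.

Profit: MXN 2,304,752.93

Profitable loop is MXN → KRW → BRL → MXN:
MXN 70,225,000.00 × 74.5804 = KRW 5,237,408,590
KRW 5,237,408,590 × 0.00366336 = BRL 19,186,513.13
BRL 19,186,513.13 ÷ 0.264533 = MXN 72,529,752.93
Profit = MXN 72,529,752.93 − MXN 70,225,000.00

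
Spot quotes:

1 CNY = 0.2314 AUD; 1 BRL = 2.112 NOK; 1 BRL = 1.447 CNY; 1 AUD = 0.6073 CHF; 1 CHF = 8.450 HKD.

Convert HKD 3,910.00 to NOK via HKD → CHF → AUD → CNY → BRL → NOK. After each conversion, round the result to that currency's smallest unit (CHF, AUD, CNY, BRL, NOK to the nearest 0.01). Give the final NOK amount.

NOK 4,805.94

HKD 3,910.00 ÷ 8.450 = CHF 462.72
CHF 462.72 ÷ 0.6073 = AUD 761.93
AUD 761.93 ÷ 0.2314 = CNY 3,292.70
CNY 3,292.70 ÷ 1.447 = BRL 2,275.54
BRL 2,275.54 × 2.112 = NOK 4,805.94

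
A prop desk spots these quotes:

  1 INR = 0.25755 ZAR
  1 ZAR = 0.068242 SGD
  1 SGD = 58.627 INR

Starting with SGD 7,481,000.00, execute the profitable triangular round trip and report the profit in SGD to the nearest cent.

Profitable loop is SGD → INR → ZAR → SGD:
SGD 7,481,000.00 × 58.627 = INR 438,588,587.00
INR 438,588,587.00 × 0.25755 = ZAR 112,958,490.58
ZAR 112,958,490.58 × 0.068242 = SGD 7,708,513.31
Profit = SGD 7,708,513.31 − SGD 7,481,000.00

Profit: SGD 227,513.31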